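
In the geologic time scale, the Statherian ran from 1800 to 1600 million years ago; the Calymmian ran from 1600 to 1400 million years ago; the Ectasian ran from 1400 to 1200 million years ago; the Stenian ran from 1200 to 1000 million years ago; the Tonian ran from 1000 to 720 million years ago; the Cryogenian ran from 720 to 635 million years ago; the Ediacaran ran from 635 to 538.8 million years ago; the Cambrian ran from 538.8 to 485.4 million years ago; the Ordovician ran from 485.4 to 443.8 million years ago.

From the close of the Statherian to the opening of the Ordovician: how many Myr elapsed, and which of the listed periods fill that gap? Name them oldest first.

1114.6 million years; Calymmian, Ectasian, Stenian, Tonian, Cryogenian, Ediacaran, Cambrian

The Statherian closes at 1600 Ma and the Ordovician opens at 485.4 Ma, so the interval is 1600 − 485.4 = 1114.6 Myr.
A period fits inside if it starts at or after 1600 Ma and ends at or before 485.4 Ma; oldest first that gives Calymmian, Ectasian, Stenian, Tonian, Cryogenian, Ediacaran, Cambrian.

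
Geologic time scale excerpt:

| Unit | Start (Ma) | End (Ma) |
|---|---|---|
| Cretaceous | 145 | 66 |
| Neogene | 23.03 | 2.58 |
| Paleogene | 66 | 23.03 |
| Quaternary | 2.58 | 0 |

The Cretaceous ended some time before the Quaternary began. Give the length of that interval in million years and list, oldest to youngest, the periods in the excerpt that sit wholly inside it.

The Cretaceous closes at 66 Ma and the Quaternary opens at 2.58 Ma, so the interval is 66 − 2.58 = 63.42 Myr.
A period fits inside if it starts at or after 66 Ma and ends at or before 2.58 Ma; oldest first that gives Paleogene, Neogene.

63.42 million years; Paleogene, Neogene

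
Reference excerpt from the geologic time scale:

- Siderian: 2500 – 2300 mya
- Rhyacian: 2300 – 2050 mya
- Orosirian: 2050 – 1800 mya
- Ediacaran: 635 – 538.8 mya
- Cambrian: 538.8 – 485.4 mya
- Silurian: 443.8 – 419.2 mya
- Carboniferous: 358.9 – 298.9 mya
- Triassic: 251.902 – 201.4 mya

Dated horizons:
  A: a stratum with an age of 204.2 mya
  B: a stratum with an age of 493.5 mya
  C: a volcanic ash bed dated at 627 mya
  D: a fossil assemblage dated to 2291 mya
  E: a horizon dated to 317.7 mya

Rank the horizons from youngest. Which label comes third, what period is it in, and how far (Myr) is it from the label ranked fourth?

Sorted youngest-first by Ma: A (204.2), E (317.7), B (493.5), C (627), D (2291).
The third youngest is B at 493.5 Ma, which lies in 538.8–485.4 Ma: the Cambrian.
The fourth youngest is C at 627 Ma; separation = |493.5 − 627| = 133.5 Myr.

B, in the Cambrian; 133.5 million years to C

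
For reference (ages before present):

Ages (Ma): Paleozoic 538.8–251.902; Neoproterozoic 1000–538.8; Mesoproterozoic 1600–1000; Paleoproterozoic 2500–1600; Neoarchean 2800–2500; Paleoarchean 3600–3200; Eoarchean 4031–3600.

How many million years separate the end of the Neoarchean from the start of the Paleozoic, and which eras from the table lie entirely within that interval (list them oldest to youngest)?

The Neoarchean closes at 2500 Ma and the Paleozoic opens at 538.8 Ma, so the interval is 2500 − 538.8 = 1961.2 Myr.
An era fits inside if it starts at or after 2500 Ma and ends at or before 538.8 Ma; oldest first that gives Paleoproterozoic, Mesoproterozoic, Neoproterozoic.

1961.2 million years; Paleoproterozoic, Mesoproterozoic, Neoproterozoic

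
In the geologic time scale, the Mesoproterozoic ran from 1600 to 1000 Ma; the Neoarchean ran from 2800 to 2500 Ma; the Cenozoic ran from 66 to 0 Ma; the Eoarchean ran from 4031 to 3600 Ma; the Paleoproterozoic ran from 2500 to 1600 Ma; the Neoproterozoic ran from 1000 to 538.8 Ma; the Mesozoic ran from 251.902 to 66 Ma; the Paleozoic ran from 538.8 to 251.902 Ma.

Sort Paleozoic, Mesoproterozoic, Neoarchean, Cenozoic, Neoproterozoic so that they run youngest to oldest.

Read off each span (Ma): Paleozoic 538.8–251.902; Mesoproterozoic 1600–1000; Neoarchean 2800–2500; Cenozoic 66–0; Neoproterozoic 1000–538.8.
Larger Ma is older, so oldest→youngest is Neoarchean, Mesoproterozoic, Neoproterozoic, Paleozoic, Cenozoic; reverse it for youngest→oldest.

Cenozoic, then Paleozoic, then Neoproterozoic, then Mesoproterozoic, then Neoarchean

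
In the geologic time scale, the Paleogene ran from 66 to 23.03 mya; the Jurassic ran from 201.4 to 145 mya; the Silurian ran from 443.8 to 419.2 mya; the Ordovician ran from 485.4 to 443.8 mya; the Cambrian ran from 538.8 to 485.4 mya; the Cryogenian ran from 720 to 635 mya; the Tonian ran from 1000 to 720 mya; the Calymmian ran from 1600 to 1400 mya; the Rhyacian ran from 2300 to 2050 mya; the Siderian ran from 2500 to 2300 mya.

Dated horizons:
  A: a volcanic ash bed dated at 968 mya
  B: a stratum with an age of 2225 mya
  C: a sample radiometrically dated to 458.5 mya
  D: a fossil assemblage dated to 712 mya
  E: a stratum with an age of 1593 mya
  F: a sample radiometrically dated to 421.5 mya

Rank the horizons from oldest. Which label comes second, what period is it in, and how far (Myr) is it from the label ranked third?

E, in the Calymmian; 625 million years to A

Sorted oldest-first by Ma: B (2225), E (1593), A (968), D (712), C (458.5), F (421.5).
The second oldest is E at 1593 Ma, which lies in 1600–1400 Ma: the Calymmian.
The third oldest is A at 968 Ma; separation = |1593 − 968| = 625 Myr.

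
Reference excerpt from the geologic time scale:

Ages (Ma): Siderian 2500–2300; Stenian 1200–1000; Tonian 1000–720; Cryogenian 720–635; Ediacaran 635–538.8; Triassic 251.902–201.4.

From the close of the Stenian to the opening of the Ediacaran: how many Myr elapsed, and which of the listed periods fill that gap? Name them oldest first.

365 million years; Tonian, Cryogenian

The Stenian closes at 1000 Ma and the Ediacaran opens at 635 Ma, so the interval is 1000 − 635 = 365 Myr.
A period fits inside if it starts at or after 1000 Ma and ends at or before 635 Ma; oldest first that gives Tonian, Cryogenian.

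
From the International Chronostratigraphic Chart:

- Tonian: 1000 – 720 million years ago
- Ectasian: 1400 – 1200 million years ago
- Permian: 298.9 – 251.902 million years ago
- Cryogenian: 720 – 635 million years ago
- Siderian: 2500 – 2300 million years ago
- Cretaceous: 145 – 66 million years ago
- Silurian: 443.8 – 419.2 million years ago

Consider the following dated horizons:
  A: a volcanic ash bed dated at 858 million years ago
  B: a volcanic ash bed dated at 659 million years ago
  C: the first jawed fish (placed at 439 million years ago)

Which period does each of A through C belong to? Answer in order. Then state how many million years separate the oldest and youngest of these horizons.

Match each age against the start–end ranges in the excerpt: A = 858 Ma → Tonian (1000–720); B = 659 Ma → Cryogenian (720–635); C = 439 Ma → Silurian (443.8–419.2).
The largest age is 858 Ma and the smallest is 439 Ma; their difference is 419 Myr.

A — Tonian; B — Cryogenian; C — Silurian; span 419 million years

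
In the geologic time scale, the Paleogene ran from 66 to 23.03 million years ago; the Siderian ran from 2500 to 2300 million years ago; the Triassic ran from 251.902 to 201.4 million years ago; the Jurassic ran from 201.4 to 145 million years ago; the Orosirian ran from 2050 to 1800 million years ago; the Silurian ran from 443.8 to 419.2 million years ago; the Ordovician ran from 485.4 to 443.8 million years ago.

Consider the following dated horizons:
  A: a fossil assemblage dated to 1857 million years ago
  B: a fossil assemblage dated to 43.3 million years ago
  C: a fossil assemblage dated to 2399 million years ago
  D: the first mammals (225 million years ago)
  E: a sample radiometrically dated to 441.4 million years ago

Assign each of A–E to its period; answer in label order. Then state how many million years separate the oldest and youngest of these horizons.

Match each age against the start–end ranges in the excerpt: A = 1857 Ma → Orosirian (2050–1800); B = 43.3 Ma → Paleogene (66–23.03); C = 2399 Ma → Siderian (2500–2300); D = 225 Ma → Triassic (251.902–201.4); E = 441.4 Ma → Silurian (443.8–419.2).
The largest age is 2399 Ma and the smallest is 43.3 Ma; their difference is 2355.7 Myr.

A — Orosirian; B — Paleogene; C — Siderian; D — Triassic; E — Silurian; span 2355.7 million years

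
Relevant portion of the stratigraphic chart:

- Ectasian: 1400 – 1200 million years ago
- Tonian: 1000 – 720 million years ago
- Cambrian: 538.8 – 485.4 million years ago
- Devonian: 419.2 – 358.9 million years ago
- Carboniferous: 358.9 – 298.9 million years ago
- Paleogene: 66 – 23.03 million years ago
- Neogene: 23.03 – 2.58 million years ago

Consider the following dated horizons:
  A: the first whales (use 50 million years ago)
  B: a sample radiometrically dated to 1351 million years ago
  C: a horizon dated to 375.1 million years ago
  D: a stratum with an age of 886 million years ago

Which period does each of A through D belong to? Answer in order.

Match each age against the start–end ranges in the excerpt: A = 50 Ma → Paleogene (66–23.03); B = 1351 Ma → Ectasian (1400–1200); C = 375.1 Ma → Devonian (419.2–358.9); D = 886 Ma → Tonian (1000–720).

A — Paleogene; B — Ectasian; C — Devonian; D — Tonian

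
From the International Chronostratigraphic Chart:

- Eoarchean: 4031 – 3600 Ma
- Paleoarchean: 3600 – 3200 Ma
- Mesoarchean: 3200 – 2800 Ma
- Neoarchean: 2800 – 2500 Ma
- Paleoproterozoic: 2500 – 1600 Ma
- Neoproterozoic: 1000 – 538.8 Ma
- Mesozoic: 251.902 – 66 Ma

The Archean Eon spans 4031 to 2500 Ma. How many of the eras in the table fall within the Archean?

Eras inside 4031–2500 Ma: Eoarchean, Paleoarchean, Mesoarchean, Neoarchean — 4 in total.

4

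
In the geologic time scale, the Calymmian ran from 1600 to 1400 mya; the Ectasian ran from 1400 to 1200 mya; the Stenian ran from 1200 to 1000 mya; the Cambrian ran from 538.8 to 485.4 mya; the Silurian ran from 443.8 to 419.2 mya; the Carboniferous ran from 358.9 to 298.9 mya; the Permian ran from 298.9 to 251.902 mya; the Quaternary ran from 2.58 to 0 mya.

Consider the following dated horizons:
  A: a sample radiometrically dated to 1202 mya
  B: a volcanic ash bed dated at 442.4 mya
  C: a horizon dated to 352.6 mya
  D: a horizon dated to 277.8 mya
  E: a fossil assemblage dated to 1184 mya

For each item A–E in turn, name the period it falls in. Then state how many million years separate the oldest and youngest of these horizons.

A — Ectasian; B — Silurian; C — Carboniferous; D — Permian; E — Stenian; span 924.2 million years

A: 1202 Ma lies in 1400–1200 Ma, so Ectasian.
B: 442.4 Ma lies in 443.8–419.2 Ma, so Silurian.
C: 352.6 Ma lies in 358.9–298.9 Ma, so Carboniferous.
D: 277.8 Ma lies in 298.9–251.902 Ma, so Permian.
E: 1184 Ma lies in 1200–1000 Ma, so Stenian.
Oldest = 1202 Ma, youngest = 277.8 Ma → span 924.2 Myr.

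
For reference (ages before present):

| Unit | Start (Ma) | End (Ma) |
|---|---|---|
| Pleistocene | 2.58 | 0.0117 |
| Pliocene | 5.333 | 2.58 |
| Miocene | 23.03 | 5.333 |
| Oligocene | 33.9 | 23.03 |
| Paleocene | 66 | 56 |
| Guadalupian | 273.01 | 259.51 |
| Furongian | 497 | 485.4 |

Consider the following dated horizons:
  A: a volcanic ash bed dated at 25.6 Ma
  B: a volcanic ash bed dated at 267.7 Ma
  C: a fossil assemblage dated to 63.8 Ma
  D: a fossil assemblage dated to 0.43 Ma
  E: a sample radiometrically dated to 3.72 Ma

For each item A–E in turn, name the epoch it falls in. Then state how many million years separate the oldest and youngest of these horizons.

A — Oligocene; B — Guadalupian; C — Paleocene; D — Pleistocene; E — Pliocene; span 267.27 million years

Match each age against the start–end ranges in the excerpt: A = 25.6 Ma → Oligocene (33.9–23.03); B = 267.7 Ma → Guadalupian (273.01–259.51); C = 63.8 Ma → Paleocene (66–56); D = 0.43 Ma → Pleistocene (2.58–0.0117); E = 3.72 Ma → Pliocene (5.333–2.58).
The largest age is 267.7 Ma and the smallest is 0.43 Ma; their difference is 267.27 Myr.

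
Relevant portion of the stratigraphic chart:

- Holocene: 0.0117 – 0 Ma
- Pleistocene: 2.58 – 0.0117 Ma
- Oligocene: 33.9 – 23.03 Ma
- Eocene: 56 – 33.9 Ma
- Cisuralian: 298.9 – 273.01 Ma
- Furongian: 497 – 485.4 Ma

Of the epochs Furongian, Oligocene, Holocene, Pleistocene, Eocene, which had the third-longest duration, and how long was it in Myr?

Oligocene, 10.87 million years

Durations: Furongian 11.6; Oligocene 10.87; Holocene 0.0117; Pleistocene 2.5683; Eocene 22.1 Myr.
Sorted longest-first: Eocene (22.1), Furongian (11.6), Oligocene (10.87), Pleistocene (2.5683), Holocene (0.0117).
The third longest is Oligocene at 10.87 Myr.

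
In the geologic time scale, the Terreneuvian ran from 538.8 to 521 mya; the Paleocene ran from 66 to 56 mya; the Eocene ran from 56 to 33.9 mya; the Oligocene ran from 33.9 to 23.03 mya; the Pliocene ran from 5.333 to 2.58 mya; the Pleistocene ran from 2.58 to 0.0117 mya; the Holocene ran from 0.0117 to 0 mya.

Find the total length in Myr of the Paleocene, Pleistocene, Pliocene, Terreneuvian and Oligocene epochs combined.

Each duration: Paleocene = 10; Pleistocene = 2.5683; Pliocene = 2.753; Terreneuvian = 17.8; Oligocene = 10.87.
Sum: 10 + 2.5683 + 2.753 + 17.8 + 10.87 = 43.9913 Myr.

43.9913 million years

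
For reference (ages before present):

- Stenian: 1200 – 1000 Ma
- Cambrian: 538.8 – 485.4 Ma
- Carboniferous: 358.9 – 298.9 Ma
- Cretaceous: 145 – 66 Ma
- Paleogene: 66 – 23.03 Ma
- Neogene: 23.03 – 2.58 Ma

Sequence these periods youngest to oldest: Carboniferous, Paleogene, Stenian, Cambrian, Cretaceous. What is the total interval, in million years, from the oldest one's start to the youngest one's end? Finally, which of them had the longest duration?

From the excerpt: Carboniferous 358.9–298.9; Paleogene 66–23.03; Stenian 1200–1000; Cambrian 538.8–485.4; Cretaceous 145–66 (Ma).
Larger Ma is earlier, so the oldest is Stenian and the youngest is Paleogene; youngest to oldest: Paleogene, Cretaceous, Carboniferous, Cambrian, Stenian.
Oldest start 1200 minus youngest end 23.03 gives 1176.97 Myr overall.
Individual lengths (start − end): Cretaceous 79; Paleogene 42.97; Cambrian 53.4; Carboniferous 60; Stenian 200. The largest is Stenian at 200 Myr.

Paleogene → Cretaceous → Carboniferous → Cambrian → Stenian; total span 1176.97 Myr; longest is Stenian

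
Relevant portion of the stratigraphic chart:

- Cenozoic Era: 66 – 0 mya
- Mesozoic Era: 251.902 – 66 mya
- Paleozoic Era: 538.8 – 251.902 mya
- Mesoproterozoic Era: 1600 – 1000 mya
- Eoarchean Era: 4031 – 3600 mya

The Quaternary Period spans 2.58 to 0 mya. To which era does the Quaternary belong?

The Quaternary (2.58–0 Ma) lies entirely within 66–0 Ma, the Cenozoic Era.

Cenozoic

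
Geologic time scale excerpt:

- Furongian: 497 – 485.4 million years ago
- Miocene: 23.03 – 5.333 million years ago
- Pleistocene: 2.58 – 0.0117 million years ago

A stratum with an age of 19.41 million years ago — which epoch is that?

19.41 Ma lies between 23.03 and 5.333 Ma, so it falls in the Miocene.

Miocene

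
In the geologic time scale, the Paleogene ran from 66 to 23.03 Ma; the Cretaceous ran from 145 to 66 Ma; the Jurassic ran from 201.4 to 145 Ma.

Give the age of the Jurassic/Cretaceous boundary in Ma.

The Jurassic ends and the Cretaceous begins at 145 Ma.

145 Ma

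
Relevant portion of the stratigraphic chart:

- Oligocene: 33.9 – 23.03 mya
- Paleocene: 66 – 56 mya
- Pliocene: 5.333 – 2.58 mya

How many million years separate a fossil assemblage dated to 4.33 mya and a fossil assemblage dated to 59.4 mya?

55.07 million years

59.4 − 4.33 = 55.07 million years.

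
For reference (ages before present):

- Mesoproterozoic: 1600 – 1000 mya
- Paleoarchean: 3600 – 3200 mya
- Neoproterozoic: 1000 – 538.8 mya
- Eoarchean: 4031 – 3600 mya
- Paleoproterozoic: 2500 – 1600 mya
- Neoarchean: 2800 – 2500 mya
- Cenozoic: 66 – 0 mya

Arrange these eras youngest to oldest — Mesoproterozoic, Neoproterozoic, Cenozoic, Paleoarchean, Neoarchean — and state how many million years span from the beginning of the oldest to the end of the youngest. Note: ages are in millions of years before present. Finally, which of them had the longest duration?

From the excerpt: Mesoproterozoic 1600–1000; Neoproterozoic 1000–538.8; Cenozoic 66–0; Paleoarchean 3600–3200; Neoarchean 2800–2500 (Ma).
Larger Ma is earlier, so the oldest is Paleoarchean and the youngest is Cenozoic; youngest to oldest: Cenozoic, Neoproterozoic, Mesoproterozoic, Neoarchean, Paleoarchean.
Oldest start 3600 minus youngest end 0 gives 3600 Myr overall.
Individual lengths (start − end): Cenozoic 66; Paleoarchean 400; Neoproterozoic 461.2; Neoarchean 300; Mesoproterozoic 600. The largest is Mesoproterozoic at 600 Myr.

Cenozoic, Neoproterozoic, Mesoproterozoic, Neoarchean, Paleoarchean; total span 3600 Myr; longest is Mesoproterozoic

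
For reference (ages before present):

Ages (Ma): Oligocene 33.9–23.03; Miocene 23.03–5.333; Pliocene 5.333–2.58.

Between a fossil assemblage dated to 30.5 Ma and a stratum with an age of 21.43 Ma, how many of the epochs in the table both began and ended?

0

The older date is 30.5 Ma and the younger is 21.43 Ma.
No epoch both begins after 30.5 Ma and ends before 21.43 Ma, so the count is 0.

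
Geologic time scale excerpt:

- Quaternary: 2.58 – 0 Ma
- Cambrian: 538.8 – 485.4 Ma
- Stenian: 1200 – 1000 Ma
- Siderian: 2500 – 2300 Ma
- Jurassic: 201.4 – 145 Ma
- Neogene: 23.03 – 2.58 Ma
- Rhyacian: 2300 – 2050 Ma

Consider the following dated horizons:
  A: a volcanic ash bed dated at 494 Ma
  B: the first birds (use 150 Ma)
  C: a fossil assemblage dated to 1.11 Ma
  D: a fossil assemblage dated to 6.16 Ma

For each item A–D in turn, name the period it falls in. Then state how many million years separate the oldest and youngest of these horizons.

Match each age against the start–end ranges in the excerpt: A = 494 Ma → Cambrian (538.8–485.4); B = 150 Ma → Jurassic (201.4–145); C = 1.11 Ma → Quaternary (2.58–0); D = 6.16 Ma → Neogene (23.03–2.58).
The largest age is 494 Ma and the smallest is 1.11 Ma; their difference is 492.89 Myr.

A — Cambrian; B — Jurassic; C — Quaternary; D — Neogene; span 492.89 million years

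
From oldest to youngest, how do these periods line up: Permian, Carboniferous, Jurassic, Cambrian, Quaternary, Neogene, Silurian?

Group by era (each group listed oldest first) — Paleozoic: Cambrian, Silurian, Carboniferous, Permian; Mesozoic: Jurassic; Cenozoic: Neogene, Quaternary. The eras run Paleozoic → Mesozoic → Cenozoic. Concatenating the groups in that era order gives oldest to youngest directly.

Cambrian, Silurian, Carboniferous, Permian, Jurassic, Neogene, Quaternary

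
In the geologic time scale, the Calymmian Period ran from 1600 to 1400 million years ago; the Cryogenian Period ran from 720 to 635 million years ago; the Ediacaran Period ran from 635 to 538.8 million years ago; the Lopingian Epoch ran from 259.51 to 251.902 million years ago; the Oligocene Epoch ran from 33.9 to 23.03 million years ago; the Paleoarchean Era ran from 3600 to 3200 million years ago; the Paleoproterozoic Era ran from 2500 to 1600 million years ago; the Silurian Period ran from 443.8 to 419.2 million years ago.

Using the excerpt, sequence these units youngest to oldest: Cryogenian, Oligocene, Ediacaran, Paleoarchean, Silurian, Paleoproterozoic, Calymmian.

Oligocene → Silurian → Ediacaran → Cryogenian → Calymmian → Paleoproterozoic → Paleoarchean

The oldest of these is Paleoarchean (starts 3600 Ma) and the youngest is Oligocene (ends 23.03 Ma).
In between, by decreasing start age: Paleoproterozoic (2500), Calymmian (1600), Cryogenian (720), Ediacaran (635), Silurian (443.8).
Listing youngest first means reversing that sequence.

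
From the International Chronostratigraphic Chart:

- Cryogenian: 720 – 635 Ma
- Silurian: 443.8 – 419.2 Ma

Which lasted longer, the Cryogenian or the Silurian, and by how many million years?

Cryogenian, by 60.4 million years

Cryogenian: 720 − 635 = 85 Myr.
Silurian: 443.8 − 419.2 = 24.6 Myr.
Difference: 85 − 24.6 = 60.4 Myr, so the Cryogenian was longer.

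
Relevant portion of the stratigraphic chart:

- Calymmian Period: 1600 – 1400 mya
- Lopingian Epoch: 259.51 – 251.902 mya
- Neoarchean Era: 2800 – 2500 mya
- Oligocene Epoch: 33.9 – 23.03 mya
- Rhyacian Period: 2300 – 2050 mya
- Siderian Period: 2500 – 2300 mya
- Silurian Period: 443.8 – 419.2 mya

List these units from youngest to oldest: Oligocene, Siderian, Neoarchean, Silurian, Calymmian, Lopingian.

The oldest of these is Neoarchean (starts 2800 Ma) and the youngest is Oligocene (ends 23.03 Ma).
In between, by decreasing start age: Siderian (2500), Calymmian (1600), Silurian (443.8), Lopingian (259.51).
Listing youngest first means reversing that sequence.

Oligocene, then Lopingian, then Silurian, then Calymmian, then Siderian, then Neoarchean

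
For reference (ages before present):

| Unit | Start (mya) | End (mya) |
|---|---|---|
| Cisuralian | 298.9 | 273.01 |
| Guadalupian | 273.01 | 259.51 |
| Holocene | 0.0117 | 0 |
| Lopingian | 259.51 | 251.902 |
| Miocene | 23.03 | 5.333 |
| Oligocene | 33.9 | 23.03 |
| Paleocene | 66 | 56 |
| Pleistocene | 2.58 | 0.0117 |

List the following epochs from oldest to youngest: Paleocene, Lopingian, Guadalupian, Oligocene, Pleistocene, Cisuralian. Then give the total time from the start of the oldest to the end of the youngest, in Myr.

Start ages (Ma): Cisuralian 298.9, Guadalupian 273.01, Lopingian 259.51, Paleocene 66, Oligocene 33.9, Pleistocene 2.58.
Ordered oldest to youngest: Cisuralian, Guadalupian, Lopingian, Paleocene, Oligocene, Pleistocene.
Span = 298.9 − 0.0117 = 298.8883 Myr.

Cisuralian, Guadalupian, Lopingian, Paleocene, Oligocene, Pleistocene; total span 298.8883 Myr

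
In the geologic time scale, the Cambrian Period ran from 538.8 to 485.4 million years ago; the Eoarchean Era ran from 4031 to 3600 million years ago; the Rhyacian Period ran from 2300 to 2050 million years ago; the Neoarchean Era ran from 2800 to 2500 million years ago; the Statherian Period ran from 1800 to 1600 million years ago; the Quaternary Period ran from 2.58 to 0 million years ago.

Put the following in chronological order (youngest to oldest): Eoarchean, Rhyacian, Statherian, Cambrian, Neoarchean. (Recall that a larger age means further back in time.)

The oldest of these is Eoarchean (starts 4031 Ma) and the youngest is Cambrian (ends 485.4 Ma).
In between, by decreasing start age: Neoarchean (2800), Rhyacian (2300), Statherian (1800).
Listing youngest first means reversing that sequence.

Cambrian, Statherian, Rhyacian, Neoarchean, Eoarchean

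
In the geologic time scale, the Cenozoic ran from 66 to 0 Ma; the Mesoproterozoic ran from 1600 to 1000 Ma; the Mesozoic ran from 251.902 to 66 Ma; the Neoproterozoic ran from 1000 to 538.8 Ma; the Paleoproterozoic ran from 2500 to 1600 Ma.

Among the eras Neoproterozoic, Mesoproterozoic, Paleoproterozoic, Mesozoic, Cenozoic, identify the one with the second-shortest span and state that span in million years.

Mesozoic, 185.902 million years

Durations: Neoproterozoic 461.2; Mesoproterozoic 600; Paleoproterozoic 900; Mesozoic 185.902; Cenozoic 66 Myr.
Sorted shortest-first: Cenozoic (66), Mesozoic (185.902), Neoproterozoic (461.2), Mesoproterozoic (600), Paleoproterozoic (900).
The second shortest is Mesozoic at 185.902 Myr.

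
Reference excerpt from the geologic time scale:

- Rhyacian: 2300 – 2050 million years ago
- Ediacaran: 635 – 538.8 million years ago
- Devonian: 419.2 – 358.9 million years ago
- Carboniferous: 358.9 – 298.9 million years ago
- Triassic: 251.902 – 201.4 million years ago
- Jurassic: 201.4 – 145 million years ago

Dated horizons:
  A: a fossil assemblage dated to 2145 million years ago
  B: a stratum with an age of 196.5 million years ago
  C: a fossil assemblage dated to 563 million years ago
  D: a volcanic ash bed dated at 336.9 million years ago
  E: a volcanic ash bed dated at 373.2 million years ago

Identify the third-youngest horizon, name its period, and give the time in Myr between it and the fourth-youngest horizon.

Smaller Ma means younger, so youngest first: B 196.5 < D 336.9 < E 373.2 < C 563 < A 2145.
Counting 3 along gives E (373.2 Ma); the excerpt puts that inside the Devonian, 419.2–358.9 Ma.
Next in line is C (563 Ma), and 563 − 373.2 = 189.8 Myr.

E, in the Devonian; 189.8 million years to C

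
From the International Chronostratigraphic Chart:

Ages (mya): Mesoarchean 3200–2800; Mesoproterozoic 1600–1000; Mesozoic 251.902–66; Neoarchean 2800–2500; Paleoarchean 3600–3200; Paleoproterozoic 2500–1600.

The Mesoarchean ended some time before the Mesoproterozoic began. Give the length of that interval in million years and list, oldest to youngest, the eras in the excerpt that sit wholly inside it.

1200 million years; Neoarchean, Paleoproterozoic

The Mesoarchean closes at 2800 Ma and the Mesoproterozoic opens at 1600 Ma, so the interval is 2800 − 1600 = 1200 Myr.
An era fits inside if it starts at or after 2800 Ma and ends at or before 1600 Ma; oldest first that gives Neoarchean, Paleoproterozoic.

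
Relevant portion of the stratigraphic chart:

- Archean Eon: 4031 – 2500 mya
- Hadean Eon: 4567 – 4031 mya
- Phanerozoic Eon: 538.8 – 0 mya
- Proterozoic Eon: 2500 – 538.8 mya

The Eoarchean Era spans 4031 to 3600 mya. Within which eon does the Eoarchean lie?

Archean

The Eoarchean (4031–3600 Ma) lies entirely within 4031–2500 Ma, the Archean Eon.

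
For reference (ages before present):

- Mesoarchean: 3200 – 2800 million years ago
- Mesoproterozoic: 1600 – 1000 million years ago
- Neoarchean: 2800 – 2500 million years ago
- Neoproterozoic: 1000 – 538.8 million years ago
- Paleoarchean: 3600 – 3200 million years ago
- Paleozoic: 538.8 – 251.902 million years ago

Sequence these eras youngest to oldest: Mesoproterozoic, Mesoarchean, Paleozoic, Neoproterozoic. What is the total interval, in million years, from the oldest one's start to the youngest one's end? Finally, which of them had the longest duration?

Paleozoic → Neoproterozoic → Mesoproterozoic → Mesoarchean; total span 2948.098 Myr; longest is Mesoproterozoic

From the excerpt: Mesoproterozoic 1600–1000; Mesoarchean 3200–2800; Paleozoic 538.8–251.902; Neoproterozoic 1000–538.8 (Ma).
Larger Ma is earlier, so the oldest is Mesoarchean and the youngest is Paleozoic; youngest to oldest: Paleozoic, Neoproterozoic, Mesoproterozoic, Mesoarchean.
Oldest start 3200 minus youngest end 251.902 gives 2948.098 Myr overall.
Individual lengths (start − end): Mesoarchean 400; Mesoproterozoic 600; Paleozoic 286.898; Neoproterozoic 461.2. The largest is Mesoproterozoic at 600 Myr.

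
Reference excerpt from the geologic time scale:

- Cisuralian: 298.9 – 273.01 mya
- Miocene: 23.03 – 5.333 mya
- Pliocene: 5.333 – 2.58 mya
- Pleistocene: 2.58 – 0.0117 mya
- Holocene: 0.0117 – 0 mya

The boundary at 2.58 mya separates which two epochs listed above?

Pliocene and Pleistocene

The Pliocene ends at 2.58 mya and the Pleistocene begins at 2.58 mya, so they share that boundary.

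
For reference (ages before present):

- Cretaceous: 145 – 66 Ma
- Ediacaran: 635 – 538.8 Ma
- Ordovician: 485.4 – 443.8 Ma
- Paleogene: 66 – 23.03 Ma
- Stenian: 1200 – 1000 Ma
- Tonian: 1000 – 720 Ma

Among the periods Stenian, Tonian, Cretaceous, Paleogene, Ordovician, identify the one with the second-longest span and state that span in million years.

Stenian, 200 million years

Durations: Stenian 200; Tonian 280; Cretaceous 79; Paleogene 42.97; Ordovician 41.6 Myr.
Sorted longest-first: Tonian (280), Stenian (200), Cretaceous (79), Paleogene (42.97), Ordovician (41.6).
The second longest is Stenian at 200 Myr.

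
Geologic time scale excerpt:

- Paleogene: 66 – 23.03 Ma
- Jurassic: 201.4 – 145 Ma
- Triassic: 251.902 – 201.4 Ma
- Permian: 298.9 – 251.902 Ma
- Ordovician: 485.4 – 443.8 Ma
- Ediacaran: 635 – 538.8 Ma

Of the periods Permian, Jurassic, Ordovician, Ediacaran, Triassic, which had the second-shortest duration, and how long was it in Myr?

Permian, 46.998 million years

Durations: Permian 46.998; Jurassic 56.4; Ordovician 41.6; Ediacaran 96.2; Triassic 50.502 Myr.
Sorted shortest-first: Ordovician (41.6), Permian (46.998), Triassic (50.502), Jurassic (56.4), Ediacaran (96.2).
The second shortest is Permian at 46.998 Myr.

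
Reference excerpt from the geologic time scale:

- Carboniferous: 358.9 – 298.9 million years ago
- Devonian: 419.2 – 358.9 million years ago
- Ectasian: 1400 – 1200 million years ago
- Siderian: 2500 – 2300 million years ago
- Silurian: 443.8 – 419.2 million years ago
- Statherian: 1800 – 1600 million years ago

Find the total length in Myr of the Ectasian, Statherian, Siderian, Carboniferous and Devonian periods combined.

Duration is start − end for each: (1400 − 1200) + (1800 − 1600) + (2500 − 2300) + (358.9 − 298.9) + (419.2 − 358.9).
That is 200 + 200 + 200 + 60 + 60.3, which totals 720.3 million years.

720.3 million years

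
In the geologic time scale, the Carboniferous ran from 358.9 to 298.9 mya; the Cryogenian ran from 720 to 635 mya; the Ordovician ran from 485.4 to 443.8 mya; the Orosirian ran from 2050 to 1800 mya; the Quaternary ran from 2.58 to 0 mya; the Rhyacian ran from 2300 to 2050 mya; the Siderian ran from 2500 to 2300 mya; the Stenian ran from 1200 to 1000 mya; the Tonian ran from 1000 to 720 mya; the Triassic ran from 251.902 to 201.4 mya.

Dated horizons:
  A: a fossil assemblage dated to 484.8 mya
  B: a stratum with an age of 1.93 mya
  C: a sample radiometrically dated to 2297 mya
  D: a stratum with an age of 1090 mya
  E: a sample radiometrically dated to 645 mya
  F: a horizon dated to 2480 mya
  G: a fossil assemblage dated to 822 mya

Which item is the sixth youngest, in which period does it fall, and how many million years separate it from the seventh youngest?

Smaller Ma means younger, so youngest first: B 1.93 < A 484.8 < E 645 < G 822 < D 1090 < C 2297 < F 2480.
Counting 6 along gives C (2297 Ma); the excerpt puts that inside the Rhyacian, 2300–2050 Ma.
Next in line is F (2480 Ma), and 2480 − 2297 = 183 Myr.

C, in the Rhyacian; 183 million years to F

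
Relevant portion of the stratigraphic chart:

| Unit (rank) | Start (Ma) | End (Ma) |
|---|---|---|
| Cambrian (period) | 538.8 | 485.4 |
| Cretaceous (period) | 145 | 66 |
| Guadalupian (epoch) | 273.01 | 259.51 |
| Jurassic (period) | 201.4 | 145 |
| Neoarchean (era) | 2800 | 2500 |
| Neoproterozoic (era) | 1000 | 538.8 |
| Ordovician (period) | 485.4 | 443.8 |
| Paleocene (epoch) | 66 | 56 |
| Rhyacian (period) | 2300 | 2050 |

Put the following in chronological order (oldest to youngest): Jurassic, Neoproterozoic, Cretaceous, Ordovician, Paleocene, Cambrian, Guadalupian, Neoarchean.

Sorting by start age (descending Ma, since larger Ma = older): Neoarchean start 2800, Neoproterozoic start 1000, Cambrian start 538.8, Ordovician start 485.4, Guadalupian start 273.01, Jurassic start 201.4, Cretaceous start 145, Paleocene start 66.

Neoarchean → Neoproterozoic → Cambrian → Ordovician → Guadalupian → Jurassic → Cretaceous → Paleocene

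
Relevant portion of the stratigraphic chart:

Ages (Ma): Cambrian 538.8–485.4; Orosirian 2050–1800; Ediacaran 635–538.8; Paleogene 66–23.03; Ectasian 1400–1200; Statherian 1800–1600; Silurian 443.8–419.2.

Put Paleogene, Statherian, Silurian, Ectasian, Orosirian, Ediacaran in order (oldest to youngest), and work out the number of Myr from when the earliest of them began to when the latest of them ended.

Orosirian → Statherian → Ectasian → Ediacaran → Silurian → Paleogene; total span 2026.97 Myr

From the excerpt: Paleogene 66–23.03; Statherian 1800–1600; Silurian 443.8–419.2; Ectasian 1400–1200; Orosirian 2050–1800; Ediacaran 635–538.8 (Ma).
Larger Ma is earlier, so the oldest is Orosirian and the youngest is Paleogene; oldest to youngest: Orosirian, Statherian, Ectasian, Ediacaran, Silurian, Paleogene.
Oldest start 2050 minus youngest end 23.03 gives 2026.97 Myr overall.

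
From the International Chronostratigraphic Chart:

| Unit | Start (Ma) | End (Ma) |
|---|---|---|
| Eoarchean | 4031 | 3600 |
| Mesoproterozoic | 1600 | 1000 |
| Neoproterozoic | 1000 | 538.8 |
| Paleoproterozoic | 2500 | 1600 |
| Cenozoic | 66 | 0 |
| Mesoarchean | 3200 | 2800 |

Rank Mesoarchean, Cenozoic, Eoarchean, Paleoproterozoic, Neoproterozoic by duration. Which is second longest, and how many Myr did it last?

Neoproterozoic, 461.2 million years

Start − end for each: Mesoarchean 3200 − 2800 = 400; Cenozoic 66 − 0 = 66; Eoarchean 4031 − 3600 = 431; Paleoproterozoic 2500 − 1600 = 900; Neoproterozoic 1000 − 538.8 = 461.2.
Ranking these from longest: Paleoproterozoic > Neoproterozoic > Eoarchean > Mesoarchean > Cenozoic.
Position 2 in that ranking is Neoproterozoic, which lasted 461.2 Myr.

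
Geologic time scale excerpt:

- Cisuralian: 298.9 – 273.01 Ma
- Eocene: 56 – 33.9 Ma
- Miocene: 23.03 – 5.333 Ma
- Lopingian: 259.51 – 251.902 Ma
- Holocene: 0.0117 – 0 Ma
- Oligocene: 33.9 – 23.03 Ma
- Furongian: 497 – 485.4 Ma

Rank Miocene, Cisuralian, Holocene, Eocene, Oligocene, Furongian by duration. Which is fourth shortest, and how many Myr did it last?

Miocene, 17.697 million years

Durations: Miocene 17.697; Cisuralian 25.89; Holocene 0.0117; Eocene 22.1; Oligocene 10.87; Furongian 11.6 Myr.
Sorted shortest-first: Holocene (0.0117), Oligocene (10.87), Furongian (11.6), Miocene (17.697), Eocene (22.1), Cisuralian (25.89).
The fourth shortest is Miocene at 17.697 Myr.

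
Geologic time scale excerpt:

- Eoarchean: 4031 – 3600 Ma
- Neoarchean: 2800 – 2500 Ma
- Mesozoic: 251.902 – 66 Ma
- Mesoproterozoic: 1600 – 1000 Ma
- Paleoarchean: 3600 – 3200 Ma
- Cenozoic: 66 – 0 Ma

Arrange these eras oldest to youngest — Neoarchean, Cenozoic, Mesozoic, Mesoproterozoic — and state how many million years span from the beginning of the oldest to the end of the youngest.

Neoarchean, Mesoproterozoic, Mesozoic, Cenozoic; total span 2800 Myr

Start ages (Ma): Neoarchean 2800, Mesoproterozoic 1600, Mesozoic 251.902, Cenozoic 66.
Ordered oldest to youngest: Neoarchean, Mesoproterozoic, Mesozoic, Cenozoic.
Span = 2800 − 0 = 2800 Myr.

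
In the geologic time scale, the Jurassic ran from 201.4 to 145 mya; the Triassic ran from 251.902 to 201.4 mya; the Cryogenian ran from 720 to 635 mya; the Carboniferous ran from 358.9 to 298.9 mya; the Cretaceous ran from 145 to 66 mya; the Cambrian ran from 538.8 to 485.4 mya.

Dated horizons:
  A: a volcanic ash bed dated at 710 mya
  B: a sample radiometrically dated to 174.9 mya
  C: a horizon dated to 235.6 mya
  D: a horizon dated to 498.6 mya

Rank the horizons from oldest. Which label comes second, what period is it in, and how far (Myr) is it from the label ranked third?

D, in the Cambrian; 263 million years to C

Sorted oldest-first by Ma: A (710), D (498.6), C (235.6), B (174.9).
The second oldest is D at 498.6 Ma, which lies in 538.8–485.4 Ma: the Cambrian.
The third oldest is C at 235.6 Ma; separation = |498.6 − 235.6| = 263 Myr.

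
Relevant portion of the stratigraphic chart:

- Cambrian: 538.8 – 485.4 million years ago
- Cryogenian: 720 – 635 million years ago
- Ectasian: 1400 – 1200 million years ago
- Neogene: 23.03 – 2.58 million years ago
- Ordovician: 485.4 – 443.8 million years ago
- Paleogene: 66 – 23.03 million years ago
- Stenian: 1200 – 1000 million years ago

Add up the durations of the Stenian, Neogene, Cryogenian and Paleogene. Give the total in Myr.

Duration is start − end for each: (1200 − 1000) + (23.03 − 2.58) + (720 − 635) + (66 − 23.03).
That is 200 + 20.45 + 85 + 42.97, which totals 348.42 million years.

348.42 million years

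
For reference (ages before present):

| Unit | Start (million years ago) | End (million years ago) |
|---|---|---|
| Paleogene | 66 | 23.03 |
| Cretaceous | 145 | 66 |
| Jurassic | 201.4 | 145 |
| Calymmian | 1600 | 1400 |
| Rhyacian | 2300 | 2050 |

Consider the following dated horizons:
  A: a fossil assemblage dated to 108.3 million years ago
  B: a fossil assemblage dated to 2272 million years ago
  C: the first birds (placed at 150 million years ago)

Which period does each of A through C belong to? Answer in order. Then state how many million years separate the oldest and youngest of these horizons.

Match each age against the start–end ranges in the excerpt: A = 108.3 Ma → Cretaceous (145–66); B = 2272 Ma → Rhyacian (2300–2050); C = 150 Ma → Jurassic (201.4–145).
The largest age is 2272 Ma and the smallest is 108.3 Ma; their difference is 2163.7 Myr.

A — Cretaceous; B — Rhyacian; C — Jurassic; span 2163.7 million years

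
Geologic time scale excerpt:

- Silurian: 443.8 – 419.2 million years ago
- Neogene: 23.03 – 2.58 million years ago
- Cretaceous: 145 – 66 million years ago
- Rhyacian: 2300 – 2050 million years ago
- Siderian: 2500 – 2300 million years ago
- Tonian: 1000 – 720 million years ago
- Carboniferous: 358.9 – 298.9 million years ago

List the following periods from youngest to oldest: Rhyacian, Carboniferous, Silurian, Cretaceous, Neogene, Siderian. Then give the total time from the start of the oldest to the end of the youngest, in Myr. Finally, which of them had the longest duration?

Neogene, Cretaceous, Carboniferous, Silurian, Rhyacian, Siderian; total span 2497.42 Myr; longest is Rhyacian

Start ages (Ma): Siderian 2500, Rhyacian 2300, Silurian 443.8, Carboniferous 358.9, Cretaceous 145, Neogene 23.03.
Ordered youngest to oldest: Neogene, Cretaceous, Carboniferous, Silurian, Rhyacian, Siderian.
Span = 2500 − 2.58 = 2497.42 Myr.
Durations: Carboniferous 60, Cretaceous 79, Siderian 200, Silurian 24.6, Rhyacian 250, Neogene 20.45 → longest is Rhyacian (250 Myr).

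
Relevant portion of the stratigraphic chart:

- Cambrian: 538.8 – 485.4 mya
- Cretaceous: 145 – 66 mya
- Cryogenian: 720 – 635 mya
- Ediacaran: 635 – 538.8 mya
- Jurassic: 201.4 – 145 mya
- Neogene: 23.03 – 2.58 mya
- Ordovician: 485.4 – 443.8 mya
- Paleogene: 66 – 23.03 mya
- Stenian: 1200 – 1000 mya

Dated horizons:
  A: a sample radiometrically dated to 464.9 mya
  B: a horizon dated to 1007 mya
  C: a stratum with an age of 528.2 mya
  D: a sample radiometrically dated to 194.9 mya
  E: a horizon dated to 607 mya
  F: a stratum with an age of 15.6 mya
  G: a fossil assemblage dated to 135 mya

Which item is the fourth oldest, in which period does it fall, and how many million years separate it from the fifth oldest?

Larger Ma means older, so oldest first: B 1007 > E 607 > C 528.2 > A 464.9 > D 194.9 > G 135 > F 15.6.
Counting 4 along gives A (464.9 Ma); the excerpt puts that inside the Ordovician, 485.4–443.8 Ma.
Next in line is D (194.9 Ma), and 464.9 − 194.9 = 270 Myr.

A, in the Ordovician; 270 million years to D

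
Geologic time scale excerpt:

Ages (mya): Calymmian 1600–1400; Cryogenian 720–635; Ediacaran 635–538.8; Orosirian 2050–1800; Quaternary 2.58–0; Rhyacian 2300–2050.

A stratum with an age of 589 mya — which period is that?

589 Ma lies between 635 and 538.8 Ma, so it falls in the Ediacaran.

Ediacaran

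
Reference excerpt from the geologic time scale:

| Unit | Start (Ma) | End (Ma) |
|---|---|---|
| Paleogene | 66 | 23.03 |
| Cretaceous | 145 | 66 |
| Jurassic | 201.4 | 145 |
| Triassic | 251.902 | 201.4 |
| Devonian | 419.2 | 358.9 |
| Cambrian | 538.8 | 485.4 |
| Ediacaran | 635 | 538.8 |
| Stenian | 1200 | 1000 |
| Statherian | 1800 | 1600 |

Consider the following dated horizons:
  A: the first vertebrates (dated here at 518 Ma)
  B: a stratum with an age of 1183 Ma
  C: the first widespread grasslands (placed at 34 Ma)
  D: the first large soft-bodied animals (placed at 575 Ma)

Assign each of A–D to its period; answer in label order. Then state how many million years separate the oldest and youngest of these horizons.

A — Cambrian; B — Stenian; C — Paleogene; D — Ediacaran; span 1149 million years

Match each age against the start–end ranges in the excerpt: A = 518 Ma → Cambrian (538.8–485.4); B = 1183 Ma → Stenian (1200–1000); C = 34 Ma → Paleogene (66–23.03); D = 575 Ma → Ediacaran (635–538.8).
The largest age is 1183 Ma and the smallest is 34 Ma; their difference is 1149 Myr.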